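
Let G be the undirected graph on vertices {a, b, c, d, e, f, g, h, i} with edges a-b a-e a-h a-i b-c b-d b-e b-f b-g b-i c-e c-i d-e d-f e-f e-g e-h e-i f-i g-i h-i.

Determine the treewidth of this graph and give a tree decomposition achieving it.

The largest bag has 4 vertices, giving width 3; this decomposition certifies tw(G) ≤ 3. For the lower bound, the 4 vertices {a, e, h, i} are pairwise adjacent, and any tree decomposition puts a clique entirely inside one bag — forcing width ≥ 3. Hence tw(G) = 3 exactly.

Treewidth 3.
One optimal decomposition is:
Bags: B1 = {b, c, e, i}  B2 = {b, e, f, i}  B3 = {a, b, e, i}  B4 = {b, e, g, i}  B5 = {a, e, h, i}  B6 = {b, d, e, f}
Tree: B1–B2, B2–B3, B2–B4, B3–B5, B2–B6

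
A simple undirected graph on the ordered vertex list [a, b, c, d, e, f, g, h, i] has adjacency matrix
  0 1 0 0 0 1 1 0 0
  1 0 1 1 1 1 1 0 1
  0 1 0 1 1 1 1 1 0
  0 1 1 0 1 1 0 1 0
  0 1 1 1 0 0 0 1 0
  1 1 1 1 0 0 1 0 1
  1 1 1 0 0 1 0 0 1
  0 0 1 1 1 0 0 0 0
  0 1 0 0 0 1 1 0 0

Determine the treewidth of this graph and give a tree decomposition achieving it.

Every bag has size at most 4, so the width is 4 − 1 = 3 and tw(G) ≤ 3. Conversely, {c, d, e, h} is a clique of size 4, and the vertices of any clique must share a bag in every tree decomposition; so some bag has ≥ 4 vertices and tw(G) ≥ 3. The upper and lower bounds meet at 3, so that is the treewidth.

Treewidth 3.
One optimal decomposition is:
Bags: B1 = {c, d, e, h}  B2 = {b, c, d, e}  B3 = {b, c, d, f}  B4 = {b, c, f, g}  B5 = {a, b, f, g}  B6 = {b, f, g, i}
Tree: B1–B2, B2–B3, B3–B4, B4–B5, B5–B6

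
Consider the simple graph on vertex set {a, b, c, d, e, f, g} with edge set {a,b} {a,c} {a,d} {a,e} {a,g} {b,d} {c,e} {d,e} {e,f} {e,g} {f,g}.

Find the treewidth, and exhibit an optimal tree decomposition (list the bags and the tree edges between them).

Each bag holds 3 vertices, so the decomposition has width 2, which upper-bounds the treewidth. Conversely, {a, d, e} is a clique of size 3, and the vertices of any clique must share a bag in every tree decomposition; so some bag has ≥ 3 vertices and tw(G) ≥ 2. The upper and lower bounds meet at 2, so that is the treewidth.

Treewidth 2.
One optimal decomposition is:
Bags: B1 = {a, b, d}  B2 = {a, d, e}  B3 = {a, e, g}  B4 = {a, c, e}  B5 = {e, f, g}
Tree: B1–B2, B2–B3, B3–B4, B3–B5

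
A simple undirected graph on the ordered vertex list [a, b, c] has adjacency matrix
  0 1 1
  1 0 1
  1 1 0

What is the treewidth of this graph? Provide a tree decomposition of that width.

Treewidth 2.
One optimal decomposition is:
Bags: B1 = {a, b, c}
Tree: (single bag)

A single bag containing all 3 vertices is trivially a valid decomposition of width 2. Conversely, {a, b, c} is a clique of size 3, and the vertices of any clique must share a bag in every tree decomposition; so some bag has ≥ 3 vertices and tw(G) ≥ 2. Combining the bounds, tw(G) = 2.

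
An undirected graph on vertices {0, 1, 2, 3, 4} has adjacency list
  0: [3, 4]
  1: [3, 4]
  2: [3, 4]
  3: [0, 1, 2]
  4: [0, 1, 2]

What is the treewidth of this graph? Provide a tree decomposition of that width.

Treewidth 2.
One such decomposition:
Bags: B1 = {2, 3, 4}  B2 = {1, 3, 4}  B3 = {0, 3, 4}
Tree: B1–B2, B2–B3

Each bag holds 3 vertices, so the decomposition has width 2, which upper-bounds the treewidth. For the lower bound, G contains the cycle 3–2–4–1–3, so G is not a forest; only forests have treewidth ≤ 1, hence tw(G) ≥ 2. Therefore the treewidth is 2.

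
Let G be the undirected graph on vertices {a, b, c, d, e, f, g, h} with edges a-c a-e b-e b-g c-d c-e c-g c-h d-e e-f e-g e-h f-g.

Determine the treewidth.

2

A width-2 tree decomposition is:
Bags: B1 = {c, e, h}  B2 = {c, e, g}  B3 = {b, e, g}  B4 = {c, d, e}  B5 = {a, c, e}  B6 = {e, f, g}
Tree: B1–B2, B2–B3, B1–B4, B2–B5, B3–B6
Every bag has size at most 3, so the width is 3 − 1 = 2 and tw(G) ≤ 2. For the lower bound, the 3 vertices {c, d, e} are pairwise adjacent, and any tree decomposition puts a clique entirely inside one bag — forcing width ≥ 2. Therefore the treewidth is 2.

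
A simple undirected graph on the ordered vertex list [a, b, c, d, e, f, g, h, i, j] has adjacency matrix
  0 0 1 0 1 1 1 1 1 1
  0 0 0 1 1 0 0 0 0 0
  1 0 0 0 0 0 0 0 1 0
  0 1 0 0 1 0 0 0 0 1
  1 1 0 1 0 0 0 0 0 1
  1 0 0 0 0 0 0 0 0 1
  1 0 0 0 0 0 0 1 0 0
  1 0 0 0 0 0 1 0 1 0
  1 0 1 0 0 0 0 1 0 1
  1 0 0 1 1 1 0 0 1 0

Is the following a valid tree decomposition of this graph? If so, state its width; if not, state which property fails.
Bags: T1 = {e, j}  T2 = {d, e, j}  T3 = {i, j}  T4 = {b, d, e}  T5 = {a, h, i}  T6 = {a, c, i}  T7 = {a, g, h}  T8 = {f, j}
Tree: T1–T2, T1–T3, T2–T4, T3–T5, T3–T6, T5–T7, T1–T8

A tree decomposition must satisfy three properties: every vertex lies in some bag; for every edge, both endpoints lie together in some bag; and for every vertex, the bags containing it form a connected subtree. Here edge (a,e) lies in no bag, so the decomposition is invalid.

No — edge (a,e) lies in no bag.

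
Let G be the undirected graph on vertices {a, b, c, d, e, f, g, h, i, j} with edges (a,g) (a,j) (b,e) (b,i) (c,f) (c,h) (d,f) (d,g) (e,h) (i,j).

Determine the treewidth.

A width-2 tree decomposition is:
Bags: B1 = {b, e, i}  B2 = {e, i, j}  B3 = {a, e, j}  B4 = {a, e, g}  B5 = {d, e, g}  B6 = {d, e, f}  B7 = {c, e, f}  B8 = {c, e, h}
Tree: B1–B2, B2–B3, B3–B4, B4–B5, B5–B6, B6–B7, B7–B8
Every bag has size at most 3, so the width is 3 − 1 = 2 and tw(G) ≤ 2. For the lower bound, G contains the cycle e–b–i–j–a–g–d–f–c–h–e, so G is not a forest; only forests have treewidth ≤ 1, hence tw(G) ≥ 2. Combining the bounds, tw(G) = 2.

2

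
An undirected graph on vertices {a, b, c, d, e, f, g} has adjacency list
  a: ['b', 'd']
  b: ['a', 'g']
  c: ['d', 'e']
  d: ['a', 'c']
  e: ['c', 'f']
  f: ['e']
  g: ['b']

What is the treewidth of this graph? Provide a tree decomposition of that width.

Every bag has size at most 2, so the width is 2 − 1 = 1 and tw(G) ≤ 1. G has an edge, so its treewidth is at least 1. Hence tw(G) = 1 exactly.

Treewidth 1.
One optimal decomposition is:
Bags: B1 = {b, g}  B2 = {a, b}  B3 = {a, d}  B4 = {c, d}  B5 = {c, e}  B6 = {e, f}
Tree: B1–B2, B2–B3, B3–B4, B4–B5, B5–B6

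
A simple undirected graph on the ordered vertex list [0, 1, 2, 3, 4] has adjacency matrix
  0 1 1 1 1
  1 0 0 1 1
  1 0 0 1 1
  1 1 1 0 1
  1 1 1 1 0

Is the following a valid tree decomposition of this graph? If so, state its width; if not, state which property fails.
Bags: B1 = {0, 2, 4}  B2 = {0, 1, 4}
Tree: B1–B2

A tree decomposition must satisfy three properties: every vertex lies in some bag; for every edge, both endpoints lie together in some bag; and for every vertex, the bags containing it form a connected subtree. Here vertex 3 appears in no bag, so the decomposition is invalid.

No — vertex 3 appears in no bag.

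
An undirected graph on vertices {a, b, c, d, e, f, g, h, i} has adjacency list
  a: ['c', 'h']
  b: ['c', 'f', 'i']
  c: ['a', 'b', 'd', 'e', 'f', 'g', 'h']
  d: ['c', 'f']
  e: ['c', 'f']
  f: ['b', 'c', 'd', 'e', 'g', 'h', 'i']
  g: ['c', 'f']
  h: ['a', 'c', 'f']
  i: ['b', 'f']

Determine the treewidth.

A width-2 tree decomposition is:
Bags: B1 = {b, c, f}  B2 = {c, f, g}  B3 = {b, f, i}  B4 = {c, f, h}  B5 = {c, e, f}  B6 = {c, d, f}  B7 = {a, c, h}
Tree: B1–B2, B1–B3, B2–B4, B1–B5, B2–B6, B4–B7
Each bag holds 3 vertices, so the decomposition has width 2, which upper-bounds the treewidth. Conversely, {a, c, h} is a clique of size 3, and the vertices of any clique must share a bag in every tree decomposition; so some bag has ≥ 3 vertices and tw(G) ≥ 2. The upper and lower bounds meet at 2, so that is the treewidth.

2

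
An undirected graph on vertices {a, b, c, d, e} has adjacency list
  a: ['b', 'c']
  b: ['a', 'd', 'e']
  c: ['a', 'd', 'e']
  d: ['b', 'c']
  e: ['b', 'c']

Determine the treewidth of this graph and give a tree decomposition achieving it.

Every bag has size at most 3, so the width is 3 − 1 = 2 and tw(G) ≤ 2. The edges c–e–b–d–c form a cycle, so G is not a tree and its treewidth is at least 2. Therefore the treewidth is 2.

Treewidth 2.
One such decomposition:
Bags: B1 = {b, c, e}  B2 = {b, c, d}  B3 = {a, b, c}
Tree: B1–B2, B2–B3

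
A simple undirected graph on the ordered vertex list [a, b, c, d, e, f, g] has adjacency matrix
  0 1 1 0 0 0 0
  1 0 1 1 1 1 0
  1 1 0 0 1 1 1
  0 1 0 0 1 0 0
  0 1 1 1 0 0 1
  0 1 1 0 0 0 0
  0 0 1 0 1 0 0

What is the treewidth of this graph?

A width-2 tree decomposition is:
Bags: B1 = {b, c, e}  B2 = {b, c, f}  B3 = {b, d, e}  B4 = {a, b, c}  B5 = {c, e, g}
Tree: B1–B2, B1–B3, B2–B4, B1–B5
Each bag holds 3 vertices, so the decomposition has width 2, which upper-bounds the treewidth. On the other hand G contains the 3-clique {b, d, e}. A clique must lie in a single bag of any decomposition, so no decomposition can have width below 2. Combining the bounds, tw(G) = 2.

2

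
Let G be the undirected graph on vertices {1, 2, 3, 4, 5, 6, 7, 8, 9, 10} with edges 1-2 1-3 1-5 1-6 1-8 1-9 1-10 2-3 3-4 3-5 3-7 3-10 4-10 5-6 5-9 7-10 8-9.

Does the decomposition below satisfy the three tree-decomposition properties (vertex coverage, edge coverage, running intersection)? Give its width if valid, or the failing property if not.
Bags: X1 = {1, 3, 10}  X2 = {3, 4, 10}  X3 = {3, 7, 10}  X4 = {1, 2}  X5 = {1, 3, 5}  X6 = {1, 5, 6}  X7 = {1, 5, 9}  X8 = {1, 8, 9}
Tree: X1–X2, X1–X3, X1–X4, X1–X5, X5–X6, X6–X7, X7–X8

No — edge (3,2) lies in no bag.

A tree decomposition must satisfy three properties: every vertex lies in some bag; for every edge, both endpoints lie together in some bag; and for every vertex, the bags containing it form a connected subtree. Here edge (3,2) lies in no bag, so the decomposition is invalid.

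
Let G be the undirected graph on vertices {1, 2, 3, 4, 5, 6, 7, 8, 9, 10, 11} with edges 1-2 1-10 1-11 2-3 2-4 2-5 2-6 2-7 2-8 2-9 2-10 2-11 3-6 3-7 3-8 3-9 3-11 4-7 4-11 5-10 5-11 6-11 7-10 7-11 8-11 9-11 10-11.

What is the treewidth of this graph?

3

A width-3 tree decomposition is:
Bags: B1 = {2, 3, 6, 11}  B2 = {2, 3, 7, 11}  B3 = {2, 7, 10, 11}  B4 = {2, 5, 10, 11}  B5 = {2, 3, 8, 11}  B6 = {2, 4, 7, 11}  B7 = {1, 2, 10, 11}  B8 = {2, 3, 9, 11}
Tree: B1–B2, B2–B3, B3–B4, B2–B5, B3–B6, B3–B7, B2–B8
Every bag has size at most 4, so the width is 4 − 1 = 3 and tw(G) ≤ 3. For the lower bound, the 4 vertices {1, 2, 10, 11} are pairwise adjacent, and any tree decomposition puts a clique entirely inside one bag — forcing width ≥ 3. Hence tw(G) = 3 exactly.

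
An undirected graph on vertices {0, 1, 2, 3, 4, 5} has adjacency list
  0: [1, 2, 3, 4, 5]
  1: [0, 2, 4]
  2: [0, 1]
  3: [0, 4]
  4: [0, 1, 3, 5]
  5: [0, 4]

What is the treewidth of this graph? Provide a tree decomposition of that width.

Each bag holds 3 vertices, so the decomposition has width 2, which upper-bounds the treewidth. For the lower bound, the 3 vertices {0, 1, 2} are pairwise adjacent, and any tree decomposition puts a clique entirely inside one bag — forcing width ≥ 2. The upper and lower bounds meet at 2, so that is the treewidth.

Treewidth 2.
One optimal decomposition is:
Bags: B1 = {0, 1, 2}  B2 = {0, 1, 4}  B3 = {0, 3, 4}  B4 = {0, 4, 5}
Tree: B1–B2, B2–B3, B3–B4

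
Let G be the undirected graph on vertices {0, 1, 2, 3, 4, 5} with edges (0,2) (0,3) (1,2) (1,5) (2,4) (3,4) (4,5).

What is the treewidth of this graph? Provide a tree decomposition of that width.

The largest bag has 3 vertices, giving width 2; this decomposition certifies tw(G) ≤ 2. Since 1–5–4–2–1 is a cycle in G, G is not acyclic. Forests are exactly the graphs of treewidth ≤ 1, so tw(G) ≥ 2. Therefore the treewidth is 2.

Treewidth 2.
One such decomposition:
Bags: B1 = {1, 2, 5}  B2 = {2, 4, 5}  B3 = {0, 2, 4}  B4 = {0, 3, 4}
Tree: B1–B2, B2–B3, B3–B4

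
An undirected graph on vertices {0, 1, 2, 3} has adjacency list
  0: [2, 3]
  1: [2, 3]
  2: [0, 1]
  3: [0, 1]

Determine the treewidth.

A width-2 tree decomposition is:
Bags: B1 = {1, 2, 3}  B2 = {0, 2, 3}
Tree: B1–B2
The largest bag has 3 vertices, giving width 2; this decomposition certifies tw(G) ≤ 2. For the lower bound, G contains the cycle 2–1–3–0–2, so G is not a forest; only forests have treewidth ≤ 1, hence tw(G) ≥ 2. The upper and lower bounds meet at 2, so that is the treewidth.

2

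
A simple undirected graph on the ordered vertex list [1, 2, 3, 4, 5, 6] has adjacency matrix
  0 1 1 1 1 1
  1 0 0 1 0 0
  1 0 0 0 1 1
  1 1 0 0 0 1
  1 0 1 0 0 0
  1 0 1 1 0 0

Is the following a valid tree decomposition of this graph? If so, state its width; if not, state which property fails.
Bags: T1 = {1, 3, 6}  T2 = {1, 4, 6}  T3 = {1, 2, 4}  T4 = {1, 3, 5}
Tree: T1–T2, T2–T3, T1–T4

Checking the three conditions: (i) the bags cover all of {1, 2, 3, 4, 5, 6}; (ii) for each edge, some bag contains both endpoints; (iii) the bags containing any fixed vertex form a subtree. All hold, so the decomposition is valid with width 3 − 1 = 2.

Yes; width 2.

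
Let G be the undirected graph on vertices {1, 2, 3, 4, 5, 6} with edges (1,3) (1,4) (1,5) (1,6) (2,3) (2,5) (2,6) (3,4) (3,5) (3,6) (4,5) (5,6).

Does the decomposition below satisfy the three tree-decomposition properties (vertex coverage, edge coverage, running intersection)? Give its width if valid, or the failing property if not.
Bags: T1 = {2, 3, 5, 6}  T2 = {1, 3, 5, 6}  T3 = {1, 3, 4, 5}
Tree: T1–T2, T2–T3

Checking the three conditions: (i) the bags cover all of {1, 2, 3, 4, 5, 6}; (ii) for each edge, some bag contains both endpoints; (iii) the bags containing any fixed vertex form a subtree. All hold, so the decomposition is valid with width 4 − 1 = 3.

Yes; width 3.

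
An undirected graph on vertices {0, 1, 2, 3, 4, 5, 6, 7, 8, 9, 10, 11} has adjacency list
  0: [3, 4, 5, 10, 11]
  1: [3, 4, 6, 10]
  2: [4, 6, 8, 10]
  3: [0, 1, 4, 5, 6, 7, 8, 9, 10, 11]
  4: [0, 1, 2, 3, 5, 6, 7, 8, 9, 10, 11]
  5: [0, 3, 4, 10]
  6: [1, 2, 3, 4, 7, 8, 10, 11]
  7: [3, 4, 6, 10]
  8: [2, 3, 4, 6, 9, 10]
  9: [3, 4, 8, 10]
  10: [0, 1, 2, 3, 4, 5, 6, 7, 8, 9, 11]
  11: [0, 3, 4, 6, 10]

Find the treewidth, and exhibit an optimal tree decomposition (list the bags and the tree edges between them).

Treewidth 4.
One such decomposition:
Bags: B1 = {1, 3, 4, 6, 10}  B2 = {3, 4, 6, 8, 10}  B3 = {3, 4, 8, 9, 10}  B4 = {3, 4, 6, 7, 10}  B5 = {3, 4, 6, 10, 11}  B6 = {0, 3, 4, 10, 11}  B7 = {2, 4, 6, 8, 10}  B8 = {0, 3, 4, 5, 10}
Tree: B1–B2, B2–B3, B2–B4, B1–B5, B5–B6, B2–B7, B6–B8

Every bag has size at most 5, so the width is 5 − 1 = 4 and tw(G) ≤ 4. On the other hand G contains the 5-clique {2, 4, 6, 8, 10}. A clique must lie in a single bag of any decomposition, so no decomposition can have width below 4. Therefore the treewidth is 4.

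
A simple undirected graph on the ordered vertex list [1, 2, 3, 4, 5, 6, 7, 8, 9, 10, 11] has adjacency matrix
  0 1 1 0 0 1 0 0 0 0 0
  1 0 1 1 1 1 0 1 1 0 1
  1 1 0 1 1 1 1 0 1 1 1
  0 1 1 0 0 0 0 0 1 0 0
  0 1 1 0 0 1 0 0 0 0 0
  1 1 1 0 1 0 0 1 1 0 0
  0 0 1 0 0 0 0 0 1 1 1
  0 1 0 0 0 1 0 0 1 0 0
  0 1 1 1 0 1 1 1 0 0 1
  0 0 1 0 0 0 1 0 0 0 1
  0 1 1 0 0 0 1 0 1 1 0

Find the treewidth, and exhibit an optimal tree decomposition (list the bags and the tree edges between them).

Treewidth 3.
One such decomposition:
Bags: B1 = {2, 3, 9, 11}  B2 = {3, 7, 9, 11}  B3 = {3, 7, 10, 11}  B4 = {2, 3, 4, 9}  B5 = {2, 3, 6, 9}  B6 = {2, 3, 5, 6}  B7 = {2, 6, 8, 9}  B8 = {1, 2, 3, 6}
Tree: B1–B2, B2–B3, B1–B4, B4–B5, B5–B6, B5–B7, B5–B8

The largest bag has 4 vertices, giving width 3; this decomposition certifies tw(G) ≤ 3. For the lower bound, the 4 vertices {2, 6, 8, 9} are pairwise adjacent, and any tree decomposition puts a clique entirely inside one bag — forcing width ≥ 3. Combining the bounds, tw(G) = 3.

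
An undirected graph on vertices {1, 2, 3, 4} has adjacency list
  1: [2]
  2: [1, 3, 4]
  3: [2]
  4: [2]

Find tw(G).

1

A width-1 tree decomposition is:
Bags: B1 = {2, 3}  B2 = {1, 2}  B3 = {2, 4}
Tree: B1–B2, B2–B3
Every bag has size at most 2, so the width is 2 − 1 = 1 and tw(G) ≤ 1. Any graph with an edge has treewidth ≥ 1, and G has the edge 2–3. Therefore the treewidth is 1.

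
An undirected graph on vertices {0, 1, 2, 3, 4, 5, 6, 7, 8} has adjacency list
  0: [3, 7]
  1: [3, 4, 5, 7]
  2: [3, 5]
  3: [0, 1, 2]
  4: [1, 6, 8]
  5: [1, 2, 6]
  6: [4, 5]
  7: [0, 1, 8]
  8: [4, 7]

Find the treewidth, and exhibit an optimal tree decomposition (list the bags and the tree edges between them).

The largest bag has 4 vertices, giving width 3; this decomposition certifies tw(G) ≤ 3. For the lower bound: the 4 vertex sets {0,2,3}, {5}, {1}, {4,6,7,8} are disjoint, each induces a connected subgraph, and every pair is joined by at least one edge of G. Contracting each set to a single vertex therefore yields K_{4} as a minor, and since treewidth is minor-monotone, tw(G) ≥ tw(K_{4}) = 3. Hence tw(G) = 3 exactly.

Treewidth 3.
One such decomposition:
Bags: B1 = {0, 2, 3, 5}  B2 = {0, 1, 3, 5}  B3 = {0, 1, 5, 7}  B4 = {1, 5, 6, 7}  B5 = {1, 4, 6, 7}  B6 = {4, 6, 7, 8}
Tree: B1–B2, B2–B3, B3–B4, B4–B5, B5–B6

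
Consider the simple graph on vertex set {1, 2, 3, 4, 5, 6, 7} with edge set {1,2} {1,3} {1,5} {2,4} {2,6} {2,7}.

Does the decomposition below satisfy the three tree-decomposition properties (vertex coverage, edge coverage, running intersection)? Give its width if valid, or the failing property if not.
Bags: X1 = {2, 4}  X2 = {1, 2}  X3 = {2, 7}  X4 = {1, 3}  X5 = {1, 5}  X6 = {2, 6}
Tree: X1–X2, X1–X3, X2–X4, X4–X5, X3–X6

Yes; width 1.

Vertex coverage: the bags together contain {1, 2, 3, 4, 5, 6, 7}, the full vertex set. Edge coverage: each edge of G has both endpoints in at least one bag. Running intersection: for every vertex, the bags containing it form a connected subtree. All three properties hold, so this is a valid tree decomposition of width max|bag| − 1 = 1, and hence tw(G) ≤ 1.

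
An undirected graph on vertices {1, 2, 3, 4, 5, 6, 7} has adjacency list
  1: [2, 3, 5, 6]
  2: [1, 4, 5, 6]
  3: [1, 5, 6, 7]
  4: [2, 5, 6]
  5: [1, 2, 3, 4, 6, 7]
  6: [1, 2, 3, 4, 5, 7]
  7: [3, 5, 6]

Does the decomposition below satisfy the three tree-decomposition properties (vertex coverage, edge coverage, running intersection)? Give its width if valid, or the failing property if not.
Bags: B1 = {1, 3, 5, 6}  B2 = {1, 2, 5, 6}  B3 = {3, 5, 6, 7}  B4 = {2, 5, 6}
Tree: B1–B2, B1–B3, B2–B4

A tree decomposition must satisfy three properties: every vertex lies in some bag; for every edge, both endpoints lie together in some bag; and for every vertex, the bags containing it form a connected subtree. Here vertex 4 appears in no bag, so the decomposition is invalid.

No — vertex 4 appears in no bag.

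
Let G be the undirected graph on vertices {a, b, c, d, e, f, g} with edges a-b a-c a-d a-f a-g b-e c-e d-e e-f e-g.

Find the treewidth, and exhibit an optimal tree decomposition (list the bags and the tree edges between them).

The largest bag has 3 vertices, giving width 2; this decomposition certifies tw(G) ≤ 2. Since e–g–a–c–e is a cycle in G, G is not acyclic. Forests are exactly the graphs of treewidth ≤ 1, so tw(G) ≥ 2. Hence tw(G) = 2 exactly.

Treewidth 2.
One such decomposition:
Bags: B1 = {a, e, g}  B2 = {a, c, e}  B3 = {a, b, e}  B4 = {a, e, f}  B5 = {a, d, e}
Tree: B1–B2, B2–B3, B3–B4, B4–B5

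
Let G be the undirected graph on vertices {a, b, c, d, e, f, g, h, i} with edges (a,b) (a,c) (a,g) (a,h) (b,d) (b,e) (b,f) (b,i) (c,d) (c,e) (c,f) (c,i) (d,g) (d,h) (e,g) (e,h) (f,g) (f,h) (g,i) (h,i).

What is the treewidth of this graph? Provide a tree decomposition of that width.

The largest bag has 5 vertices, giving width 4; this decomposition certifies tw(G) ≤ 4. For the lower bound: the 5 vertex sets {c,e}, {f,h}, {b,i}, {g}, {a} are disjoint, each induces a connected subgraph, and every pair is joined by at least one edge of G. Contracting each set to a single vertex therefore yields K_{5} as a minor, and since treewidth is minor-monotone, tw(G) ≥ tw(K_{5}) = 4. Combining the bounds, tw(G) = 4.

Treewidth 4.
One such decomposition:
Bags: B1 = {b, c, e, g, h}  B2 = {b, c, f, g, h}  B3 = {b, c, g, h, i}  B4 = {a, b, c, g, h}  B5 = {b, c, d, g, h}
Tree: B1–B2, B2–B3, B3–B4, B4–B5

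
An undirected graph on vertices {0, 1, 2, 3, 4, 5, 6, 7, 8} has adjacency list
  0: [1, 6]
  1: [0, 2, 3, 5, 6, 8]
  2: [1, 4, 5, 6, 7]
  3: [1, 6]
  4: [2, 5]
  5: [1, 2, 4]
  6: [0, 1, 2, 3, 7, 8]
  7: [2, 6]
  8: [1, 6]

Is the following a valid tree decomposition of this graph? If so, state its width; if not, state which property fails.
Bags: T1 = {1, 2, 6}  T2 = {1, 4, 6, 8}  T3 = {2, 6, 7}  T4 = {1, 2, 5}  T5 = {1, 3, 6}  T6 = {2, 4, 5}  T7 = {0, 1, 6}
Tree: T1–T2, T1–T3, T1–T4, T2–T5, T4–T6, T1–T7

A tree decomposition must satisfy three properties: every vertex lies in some bag; for every edge, both endpoints lie together in some bag; and for every vertex, the bags containing it form a connected subtree. Here bags containing vertex 4 are not connected in the tree, so the decomposition is invalid.

No — bags containing vertex 4 are not connected in the tree.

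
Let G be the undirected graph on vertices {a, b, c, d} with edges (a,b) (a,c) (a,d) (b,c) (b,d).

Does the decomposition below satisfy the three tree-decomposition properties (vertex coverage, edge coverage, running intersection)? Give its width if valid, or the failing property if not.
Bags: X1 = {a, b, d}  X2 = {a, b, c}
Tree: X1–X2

Yes; width 2.

Every vertex of G appears in some bag (union = {a, b, c, d}); every edge is covered by a bag; and for each vertex v the set of bags containing v is connected in the bag tree. The decomposition is therefore valid. The largest bag has 3 vertices, so the width is 2.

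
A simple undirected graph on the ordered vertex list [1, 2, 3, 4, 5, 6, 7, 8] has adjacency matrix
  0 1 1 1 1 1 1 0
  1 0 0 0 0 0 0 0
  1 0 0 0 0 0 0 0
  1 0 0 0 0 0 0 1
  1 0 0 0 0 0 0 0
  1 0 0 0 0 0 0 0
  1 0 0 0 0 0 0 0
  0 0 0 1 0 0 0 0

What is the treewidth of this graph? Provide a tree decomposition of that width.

The largest bag has 2 vertices, giving width 1; this decomposition certifies tw(G) ≤ 1. G has an edge, so its treewidth is at least 1. Hence tw(G) = 1 exactly.

Treewidth 1.
Bags: B1 = {1, 6}  B2 = {1, 5}  B3 = {1, 4}  B4 = {1, 3}  B5 = {1, 7}  B6 = {1, 2}  B7 = {4, 8}
Tree: B1–B2, B2–B3, B2–B4, B1–B5, B4–B6, B3–B7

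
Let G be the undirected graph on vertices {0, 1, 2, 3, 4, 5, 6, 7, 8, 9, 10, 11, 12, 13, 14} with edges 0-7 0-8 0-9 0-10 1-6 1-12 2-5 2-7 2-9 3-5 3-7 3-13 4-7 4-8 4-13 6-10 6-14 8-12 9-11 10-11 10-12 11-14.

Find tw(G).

3

A width-3 tree decomposition is:
Bags: B1 = {1, 6, 12, 14}  B2 = {6, 10, 12, 14}  B3 = {10, 11, 12, 14}  B4 = {8, 10, 11, 12}  B5 = {0, 8, 10, 11}  B6 = {0, 8, 9, 11}  B7 = {0, 4, 8, 9}  B8 = {0, 4, 7, 9}  B9 = {2, 4, 7, 9}  B10 = {2, 4, 7, 13}  B11 = {2, 3, 7, 13}  B12 = {2, 3, 5, 13}
Tree: B1–B2, B2–B3, B3–B4, B4–B5, B5–B6, B6–B7, B7–B8, B8–B9, B9–B10, B10–B11, B11–B12
Every bag has size at most 4, so the width is 4 − 1 = 3 and tw(G) ≤ 3. For the lower bound: the 4 vertex sets {1,6,14}, {12}, {10}, {0,8,9,11} are disjoint, each induces a connected subgraph, and every pair is joined by at least one edge of G. Contracting each set to a single vertex therefore yields K_{4} as a minor, and since treewidth is minor-monotone, tw(G) ≥ tw(K_{4}) = 3. Therefore the treewidth is 3.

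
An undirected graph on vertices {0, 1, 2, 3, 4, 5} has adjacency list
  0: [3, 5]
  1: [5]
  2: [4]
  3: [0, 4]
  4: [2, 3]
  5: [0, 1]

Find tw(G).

1

A width-1 tree decomposition is:
Bags: B1 = {1, 5}  B2 = {0, 5}  B3 = {0, 3}  B4 = {3, 4}  B5 = {2, 4}
Tree: B1–B2, B2–B3, B3–B4, B4–B5
Every bag has size at most 2, so the width is 2 − 1 = 1 and tw(G) ≤ 1. Any graph with an edge has treewidth ≥ 1, and G has the edge 1–5. The upper and lower bounds meet at 1, so that is the treewidth.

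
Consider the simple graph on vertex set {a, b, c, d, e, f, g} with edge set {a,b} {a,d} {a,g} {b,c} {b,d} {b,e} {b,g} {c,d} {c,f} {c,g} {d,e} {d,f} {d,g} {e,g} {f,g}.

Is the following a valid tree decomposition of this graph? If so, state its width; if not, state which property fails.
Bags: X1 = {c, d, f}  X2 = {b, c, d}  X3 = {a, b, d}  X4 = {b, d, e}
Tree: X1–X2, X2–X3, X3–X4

No — vertex g appears in no bag.

A tree decomposition must satisfy three properties: every vertex lies in some bag; for every edge, both endpoints lie together in some bag; and for every vertex, the bags containing it form a connected subtree. Here vertex g appears in no bag, so the decomposition is invalid.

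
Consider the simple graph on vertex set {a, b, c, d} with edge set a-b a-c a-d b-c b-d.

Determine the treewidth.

2

A width-2 tree decomposition is:
Bags: B1 = {a, b, c}  B2 = {a, b, d}
Tree: B1–B2
Each bag holds 3 vertices, so the decomposition has width 2, which upper-bounds the treewidth. Conversely, {a, b, d} is a clique of size 3, and the vertices of any clique must share a bag in every tree decomposition; so some bag has ≥ 3 vertices and tw(G) ≥ 2. Hence tw(G) = 2 exactly.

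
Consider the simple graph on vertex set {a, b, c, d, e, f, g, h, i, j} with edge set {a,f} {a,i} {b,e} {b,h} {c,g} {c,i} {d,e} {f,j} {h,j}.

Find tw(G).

A width-1 tree decomposition is:
Bags: B1 = {c, g}  B2 = {c, i}  B3 = {a, i}  B4 = {a, f}  B5 = {f, j}  B6 = {h, j}  B7 = {b, h}  B8 = {b, e}  B9 = {d, e}
Tree: B1–B2, B2–B3, B3–B4, B4–B5, B5–B6, B6–B7, B7–B8, B8–B9
Each bag holds 2 vertices, so the decomposition has width 1, which upper-bounds the treewidth. G has an edge, so its treewidth is at least 1. Combining the bounds, tw(G) = 1.

1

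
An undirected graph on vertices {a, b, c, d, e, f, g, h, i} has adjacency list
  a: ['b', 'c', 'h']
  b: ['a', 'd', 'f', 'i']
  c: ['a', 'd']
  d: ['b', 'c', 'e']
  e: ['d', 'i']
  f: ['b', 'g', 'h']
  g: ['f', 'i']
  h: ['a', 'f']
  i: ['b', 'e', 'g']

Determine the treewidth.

3

A width-3 tree decomposition is:
Bags: B1 = {c, d, e, i}  B2 = {b, c, d, i}  B3 = {a, b, c, i}  B4 = {a, b, g, i}  B5 = {a, b, f, g}  B6 = {a, f, g, h}
Tree: B1–B2, B2–B3, B3–B4, B4–B5, B5–B6
The largest bag has 4 vertices, giving width 3; this decomposition certifies tw(G) ≤ 3. For the lower bound: the 4 vertex sets {c,d,e}, {i}, {b}, {a,f,g,h} are disjoint, each induces a connected subgraph, and every pair is joined by at least one edge of G. Contracting each set to a single vertex therefore yields K_{4} as a minor, and since treewidth is minor-monotone, tw(G) ≥ tw(K_{4}) = 3. Hence tw(G) = 3 exactly.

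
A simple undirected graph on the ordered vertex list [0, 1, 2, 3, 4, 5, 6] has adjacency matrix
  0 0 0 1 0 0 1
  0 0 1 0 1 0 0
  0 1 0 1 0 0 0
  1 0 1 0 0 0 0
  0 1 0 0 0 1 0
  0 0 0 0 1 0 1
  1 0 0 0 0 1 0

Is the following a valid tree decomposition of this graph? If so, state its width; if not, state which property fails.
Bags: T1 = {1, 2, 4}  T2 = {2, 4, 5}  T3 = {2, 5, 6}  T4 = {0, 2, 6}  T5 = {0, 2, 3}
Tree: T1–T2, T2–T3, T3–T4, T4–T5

Yes; width 2.

Checking the three conditions: (i) the bags cover all of {0, 1, 2, 3, 4, 5, 6}; (ii) for each edge, some bag contains both endpoints; (iii) the bags containing any fixed vertex form a subtree. All hold, so the decomposition is valid with width 3 − 1 = 2.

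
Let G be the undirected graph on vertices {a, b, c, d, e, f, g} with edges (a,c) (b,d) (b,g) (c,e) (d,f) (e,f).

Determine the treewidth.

A width-1 tree decomposition is:
Bags: B1 = {b, g}  B2 = {b, d}  B3 = {d, f}  B4 = {e, f}  B5 = {c, e}  B6 = {a, c}
Tree: B1–B2, B2–B3, B3–B4, B4–B5, B5–B6
Every bag has size at most 2, so the width is 2 − 1 = 1 and tw(G) ≤ 1. Any graph with an edge has treewidth ≥ 1, and G has the edge g–b. The upper and lower bounds meet at 1, so that is the treewidth.

1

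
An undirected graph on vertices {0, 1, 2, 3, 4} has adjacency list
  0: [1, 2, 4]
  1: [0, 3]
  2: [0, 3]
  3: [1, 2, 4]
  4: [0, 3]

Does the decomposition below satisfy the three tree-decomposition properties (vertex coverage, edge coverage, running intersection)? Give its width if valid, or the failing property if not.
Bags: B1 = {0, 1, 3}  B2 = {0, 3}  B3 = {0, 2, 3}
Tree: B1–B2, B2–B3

A tree decomposition must satisfy three properties: every vertex lies in some bag; for every edge, both endpoints lie together in some bag; and for every vertex, the bags containing it form a connected subtree. Here vertex 4 appears in no bag, so the decomposition is invalid.

No — vertex 4 appears in no bag.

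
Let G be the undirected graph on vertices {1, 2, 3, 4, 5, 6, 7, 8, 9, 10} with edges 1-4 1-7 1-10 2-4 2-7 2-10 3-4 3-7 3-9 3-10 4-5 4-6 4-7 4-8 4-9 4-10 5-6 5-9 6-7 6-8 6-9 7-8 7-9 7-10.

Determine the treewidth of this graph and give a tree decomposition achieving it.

Every bag has size at most 4, so the width is 4 − 1 = 3 and tw(G) ≤ 3. For the lower bound, the 4 vertices {4, 5, 6, 9} are pairwise adjacent, and any tree decomposition puts a clique entirely inside one bag — forcing width ≥ 3. Hence tw(G) = 3 exactly.

Treewidth 3.
One optimal decomposition is:
Bags: B1 = {3, 4, 7, 9}  B2 = {3, 4, 7, 10}  B3 = {4, 6, 7, 9}  B4 = {2, 4, 7, 10}  B5 = {1, 4, 7, 10}  B6 = {4, 5, 6, 9}  B7 = {4, 6, 7, 8}
Tree: B1–B2, B1–B3, B2–B4, B4–B5, B3–B6, B3–B7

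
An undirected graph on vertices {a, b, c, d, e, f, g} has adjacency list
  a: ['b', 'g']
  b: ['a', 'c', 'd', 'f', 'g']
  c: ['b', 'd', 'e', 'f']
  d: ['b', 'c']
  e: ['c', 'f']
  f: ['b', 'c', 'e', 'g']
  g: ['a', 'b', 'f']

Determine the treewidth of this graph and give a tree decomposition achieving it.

Every bag has size at most 3, so the width is 3 − 1 = 2 and tw(G) ≤ 2. On the other hand G contains the 3-clique {c, e, f}. A clique must lie in a single bag of any decomposition, so no decomposition can have width below 2. Combining the bounds, tw(G) = 2.

Treewidth 2.
One optimal decomposition is:
Bags: B1 = {a, b, g}  B2 = {b, f, g}  B3 = {b, c, f}  B4 = {c, e, f}  B5 = {b, c, d}
Tree: B1–B2, B2–B3, B3–B4, B3–B5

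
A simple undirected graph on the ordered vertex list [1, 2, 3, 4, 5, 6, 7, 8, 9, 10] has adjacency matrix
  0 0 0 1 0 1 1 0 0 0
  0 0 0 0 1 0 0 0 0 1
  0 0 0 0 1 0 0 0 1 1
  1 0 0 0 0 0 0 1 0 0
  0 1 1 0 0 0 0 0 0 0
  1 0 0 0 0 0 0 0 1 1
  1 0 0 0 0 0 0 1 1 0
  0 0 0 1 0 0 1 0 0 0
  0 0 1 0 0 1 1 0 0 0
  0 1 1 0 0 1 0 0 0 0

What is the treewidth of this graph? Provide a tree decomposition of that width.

The largest bag has 3 vertices, giving width 2; this decomposition certifies tw(G) ≤ 2. For the lower bound, G contains the cycle 8–4–1–7–8, so G is not a forest; only forests have treewidth ≤ 1, hence tw(G) ≥ 2. The upper and lower bounds meet at 2, so that is the treewidth.

Treewidth 2.
One such decomposition:
Bags: B1 = {4, 7, 8}  B2 = {1, 4, 7}  B3 = {1, 7, 9}  B4 = {1, 6, 9}  B5 = {3, 6, 9}  B6 = {3, 6, 10}  B7 = {3, 5, 10}  B8 = {2, 5, 10}
Tree: B1–B2, B2–B3, B3–B4, B4–B5, B5–B6, B6–B7, B7–B8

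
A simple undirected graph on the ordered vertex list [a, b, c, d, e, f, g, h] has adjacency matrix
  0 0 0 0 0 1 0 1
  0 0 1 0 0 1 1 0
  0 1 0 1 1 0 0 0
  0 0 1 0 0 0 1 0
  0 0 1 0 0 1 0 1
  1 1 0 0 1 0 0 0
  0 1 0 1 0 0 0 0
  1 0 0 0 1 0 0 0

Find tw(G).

A width-2 tree decomposition is:
Bags: B1 = {c, d, g}  B2 = {b, c, g}  B3 = {b, c, e}  B4 = {b, e, f}  B5 = {e, f, h}  B6 = {a, f, h}
Tree: B1–B2, B2–B3, B3–B4, B4–B5, B5–B6
Each bag holds 3 vertices, so the decomposition has width 2, which upper-bounds the treewidth. For the lower bound, G contains the cycle d–g–b–c–d, so G is not a forest; only forests have treewidth ≤ 1, hence tw(G) ≥ 2. The upper and lower bounds meet at 2, so that is the treewidth.

2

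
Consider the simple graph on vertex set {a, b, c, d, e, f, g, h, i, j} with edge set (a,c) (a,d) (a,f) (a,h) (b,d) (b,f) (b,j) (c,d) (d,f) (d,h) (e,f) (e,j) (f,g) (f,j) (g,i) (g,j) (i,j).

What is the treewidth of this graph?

A width-2 tree decomposition is:
Bags: B1 = {f, g, j}  B2 = {b, f, j}  B3 = {b, d, f}  B4 = {e, f, j}  B5 = {a, d, f}  B6 = {a, d, h}  B7 = {a, c, d}  B8 = {g, i, j}
Tree: B1–B2, B2–B3, B1–B4, B3–B5, B5–B6, B6–B7, B1–B8
Each bag holds 3 vertices, so the decomposition has width 2, which upper-bounds the treewidth. Conversely, {a, d, h} is a clique of size 3, and the vertices of any clique must share a bag in every tree decomposition; so some bag has ≥ 3 vertices and tw(G) ≥ 2. Hence tw(G) = 2 exactly.

2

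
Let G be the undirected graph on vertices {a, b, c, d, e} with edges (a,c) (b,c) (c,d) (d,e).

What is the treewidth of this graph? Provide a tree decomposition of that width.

Treewidth 1.
One such decomposition:
Bags: B1 = {c, d}  B2 = {d, e}  B3 = {a, c}  B4 = {b, c}
Tree: B1–B2, B1–B3, B1–B4

Every bag has size at most 2, so the width is 2 − 1 = 1 and tw(G) ≤ 1. Any graph with an edge has treewidth ≥ 1, and G has the edge c–d. The upper and lower bounds meet at 1, so that is the treewidth.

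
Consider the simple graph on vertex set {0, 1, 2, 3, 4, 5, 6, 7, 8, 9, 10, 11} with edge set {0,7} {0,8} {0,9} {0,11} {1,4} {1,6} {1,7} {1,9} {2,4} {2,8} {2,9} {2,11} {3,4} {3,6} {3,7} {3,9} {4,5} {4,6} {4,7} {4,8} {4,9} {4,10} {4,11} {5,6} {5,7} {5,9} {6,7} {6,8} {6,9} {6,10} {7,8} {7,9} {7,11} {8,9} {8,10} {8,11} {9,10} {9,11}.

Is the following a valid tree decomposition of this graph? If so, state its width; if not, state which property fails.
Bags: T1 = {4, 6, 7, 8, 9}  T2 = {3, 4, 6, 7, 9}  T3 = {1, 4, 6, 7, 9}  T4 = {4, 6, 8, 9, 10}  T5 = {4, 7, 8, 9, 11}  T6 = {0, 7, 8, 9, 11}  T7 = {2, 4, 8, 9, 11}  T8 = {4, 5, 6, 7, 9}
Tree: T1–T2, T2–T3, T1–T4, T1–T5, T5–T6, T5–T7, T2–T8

Yes; width 4.

Every vertex of G appears in some bag (union = {0, 1, 2, 3, 4, 5, 6, 7, 8, 9, 10, 11}); every edge is covered by a bag; and for each vertex v the set of bags containing v is connected in the bag tree. The decomposition is therefore valid. The largest bag has 5 vertices, so the width is 4.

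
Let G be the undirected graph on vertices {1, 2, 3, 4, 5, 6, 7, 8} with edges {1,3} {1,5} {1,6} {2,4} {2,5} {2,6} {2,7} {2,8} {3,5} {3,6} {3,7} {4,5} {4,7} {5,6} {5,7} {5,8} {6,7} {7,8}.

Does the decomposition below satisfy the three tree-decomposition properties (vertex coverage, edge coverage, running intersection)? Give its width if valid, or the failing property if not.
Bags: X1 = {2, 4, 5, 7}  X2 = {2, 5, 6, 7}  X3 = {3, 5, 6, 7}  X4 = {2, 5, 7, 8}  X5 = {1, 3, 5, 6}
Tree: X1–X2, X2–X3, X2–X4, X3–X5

Yes; width 3.

Checking the three conditions: (i) the bags cover all of {1, 2, 3, 4, 5, 6, 7, 8}; (ii) for each edge, some bag contains both endpoints; (iii) the bags containing any fixed vertex form a subtree. All hold, so the decomposition is valid with width 4 − 1 = 3.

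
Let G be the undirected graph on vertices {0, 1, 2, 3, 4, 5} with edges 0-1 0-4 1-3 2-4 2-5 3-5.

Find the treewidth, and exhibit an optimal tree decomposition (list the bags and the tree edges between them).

Every bag has size at most 3, so the width is 3 − 1 = 2 and tw(G) ≤ 2. Since 5–2–4–0–1–3–5 is a cycle in G, G is not acyclic. Forests are exactly the graphs of treewidth ≤ 1, so tw(G) ≥ 2. Combining the bounds, tw(G) = 2.

Treewidth 2.
One such decomposition:
Bags: B1 = {2, 4, 5}  B2 = {0, 4, 5}  B3 = {0, 1, 5}  B4 = {1, 3, 5}
Tree: B1–B2, B2–B3, B3–B4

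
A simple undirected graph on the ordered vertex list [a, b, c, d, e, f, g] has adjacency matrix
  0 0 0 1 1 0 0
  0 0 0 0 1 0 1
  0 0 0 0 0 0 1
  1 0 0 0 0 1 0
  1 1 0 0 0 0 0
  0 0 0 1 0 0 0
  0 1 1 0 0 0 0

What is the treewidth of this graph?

1

A width-1 tree decomposition is:
Bags: B1 = {c, g}  B2 = {b, g}  B3 = {b, e}  B4 = {a, e}  B5 = {a, d}  B6 = {d, f}
Tree: B1–B2, B2–B3, B3–B4, B4–B5, B5–B6
Every bag has size at most 2, so the width is 2 − 1 = 1 and tw(G) ≤ 1. Any graph with an edge has treewidth ≥ 1, and G has the edge c–g. Hence tw(G) = 1 exactly.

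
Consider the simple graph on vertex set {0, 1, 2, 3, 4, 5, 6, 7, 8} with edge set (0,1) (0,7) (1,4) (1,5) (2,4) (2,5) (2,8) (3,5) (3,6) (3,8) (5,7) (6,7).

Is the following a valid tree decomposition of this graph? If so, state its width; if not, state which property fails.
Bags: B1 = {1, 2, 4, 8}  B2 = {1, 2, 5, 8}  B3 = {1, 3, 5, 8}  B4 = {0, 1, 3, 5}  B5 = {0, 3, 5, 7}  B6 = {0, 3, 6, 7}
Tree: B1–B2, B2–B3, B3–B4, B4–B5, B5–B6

Vertex coverage: the bags together contain {0, 1, 2, 3, 4, 5, 6, 7, 8}, the full vertex set. Edge coverage: each edge of G has both endpoints in at least one bag. Running intersection: for every vertex, the bags containing it form a connected subtree. All three properties hold, so this is a valid tree decomposition of width max|bag| − 1 = 3, and hence tw(G) ≤ 3.

Yes; width 3.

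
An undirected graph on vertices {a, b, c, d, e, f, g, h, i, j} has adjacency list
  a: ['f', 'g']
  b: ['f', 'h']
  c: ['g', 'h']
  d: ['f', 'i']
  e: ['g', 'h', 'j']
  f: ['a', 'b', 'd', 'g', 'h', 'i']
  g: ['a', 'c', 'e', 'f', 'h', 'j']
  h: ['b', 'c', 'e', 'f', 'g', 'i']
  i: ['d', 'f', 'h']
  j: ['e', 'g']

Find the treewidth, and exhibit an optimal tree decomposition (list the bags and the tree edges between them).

Each bag holds 3 vertices, so the decomposition has width 2, which upper-bounds the treewidth. For the lower bound, the 3 vertices {e, g, j} are pairwise adjacent, and any tree decomposition puts a clique entirely inside one bag — forcing width ≥ 2. The upper and lower bounds meet at 2, so that is the treewidth.

Treewidth 2.
One optimal decomposition is:
Bags: B1 = {f, g, h}  B2 = {c, g, h}  B3 = {e, g, h}  B4 = {f, h, i}  B5 = {b, f, h}  B6 = {d, f, i}  B7 = {e, g, j}  B8 = {a, f, g}
Tree: B1–B2, B1–B3, B1–B4, B1–B5, B4–B6, B3–B7, B1–B8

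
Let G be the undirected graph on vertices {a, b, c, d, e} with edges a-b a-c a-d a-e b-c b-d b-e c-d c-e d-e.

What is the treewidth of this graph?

4

A width-4 tree decomposition is:
Bags: B1 = {a, b, c, d, e}
Tree: (single bag)
With just one bag of size 5, the width is 5 − 1 = 4, so tw(G) ≤ 4. On the other hand G contains the 5-clique {a, b, c, d, e}. A clique must lie in a single bag of any decomposition, so no decomposition can have width below 4. Hence tw(G) = 4 exactly.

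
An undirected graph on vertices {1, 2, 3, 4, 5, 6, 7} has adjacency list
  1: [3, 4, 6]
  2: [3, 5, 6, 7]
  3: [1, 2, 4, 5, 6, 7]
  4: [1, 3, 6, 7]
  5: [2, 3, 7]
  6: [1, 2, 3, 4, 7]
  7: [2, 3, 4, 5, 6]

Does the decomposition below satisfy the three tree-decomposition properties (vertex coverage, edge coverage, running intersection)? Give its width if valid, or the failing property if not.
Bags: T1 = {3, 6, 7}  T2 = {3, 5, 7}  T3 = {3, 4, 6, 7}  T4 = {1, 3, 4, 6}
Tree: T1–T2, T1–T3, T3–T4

No — vertex 2 appears in no bag.

A tree decomposition must satisfy three properties: every vertex lies in some bag; for every edge, both endpoints lie together in some bag; and for every vertex, the bags containing it form a connected subtree. Here vertex 2 appears in no bag, so the decomposition is invalid.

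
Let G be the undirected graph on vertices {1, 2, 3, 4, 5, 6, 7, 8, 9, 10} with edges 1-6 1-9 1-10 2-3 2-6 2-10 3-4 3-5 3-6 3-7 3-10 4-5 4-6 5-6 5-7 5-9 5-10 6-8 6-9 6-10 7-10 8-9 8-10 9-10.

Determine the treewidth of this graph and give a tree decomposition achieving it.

Treewidth 3.
Bags: B1 = {3, 4, 5, 6}  B2 = {3, 5, 6, 10}  B3 = {5, 6, 9, 10}  B4 = {2, 3, 6, 10}  B5 = {6, 8, 9, 10}  B6 = {3, 5, 7, 10}  B7 = {1, 6, 9, 10}
Tree: B1–B2, B2–B3, B2–B4, B3–B5, B2–B6, B3–B7

Every bag has size at most 4, so the width is 4 − 1 = 3 and tw(G) ≤ 3. For the lower bound, the 4 vertices {6, 8, 9, 10} are pairwise adjacent, and any tree decomposition puts a clique entirely inside one bag — forcing width ≥ 3. Therefore the treewidth is 3.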